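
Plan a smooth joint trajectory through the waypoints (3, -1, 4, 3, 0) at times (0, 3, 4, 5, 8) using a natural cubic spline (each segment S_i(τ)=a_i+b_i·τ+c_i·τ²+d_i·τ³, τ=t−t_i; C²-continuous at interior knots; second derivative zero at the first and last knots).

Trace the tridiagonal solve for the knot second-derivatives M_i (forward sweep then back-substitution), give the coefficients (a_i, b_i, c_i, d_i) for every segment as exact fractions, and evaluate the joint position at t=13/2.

  seg 0: a=3 b=-351/80 c=0 d=733/2160
  seg 1: a=-1 b=191/40 c=733/240 d=-679/240
  seg 2: a=4 b=115/48 c=-163/30 d=163/80
  seg 3: a=3 b=-283/120 c=163/240 d=-163/2160
S(13/2) = 471/640

Δ: Δ0=-4/3, Δ1=5, Δ2=-1, Δ3=-1
row 1: diag=8, rhs=38; c'=1/8, d'=19/4
row 2: denom=4−1·1/8=31/8; d'=(-36−1·19/4)/(31/8)=-326/31
row 3: denom=8−1·8/31=240/31; d'=(0−1·-326/31)/(240/31)=163/120
back: M3=163/120
back: M2=-326/31−8/31·163/120=-163/15
back: M1=19/4−1/8·-163/15=733/120
M: M0=0, M1=733/120, M2=-163/15, M3=163/120, M4=0
seg 0: a=3, c=M0/2=0, d=(M1−M0)/(6·3)=733/2160, b=Δ0−h0·(2M0+M1)/6=-351/80
seg 1: a=-1, c=M1/2=733/240, d=(M2−M1)/(6·1)=-679/240, b=Δ1−h1·(2M1+M2)/6=191/40
seg 2: a=4, c=M2/2=-163/30, d=(M3−M2)/(6·1)=163/80, b=Δ2−h2·(2M2+M3)/6=115/48
seg 3: a=3, c=M3/2=163/240, d=(M4−M3)/(6·3)=-163/2160, b=Δ3−h3·(2M3+M4)/6=-283/120
t_q=13/2 → seg 3, τ=3/2; S=3+-283/120·τ+163/240·τ²+-163/2160·τ³=471/640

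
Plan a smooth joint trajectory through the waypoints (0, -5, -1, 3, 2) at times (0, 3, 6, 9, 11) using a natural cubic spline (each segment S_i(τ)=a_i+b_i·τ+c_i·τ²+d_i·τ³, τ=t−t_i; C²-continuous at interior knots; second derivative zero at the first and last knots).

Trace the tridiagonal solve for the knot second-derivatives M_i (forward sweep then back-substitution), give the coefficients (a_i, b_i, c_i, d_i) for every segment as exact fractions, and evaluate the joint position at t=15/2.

Δ: Δ0=-5/3, Δ1=4/3, Δ2=4/3, Δ3=-1/2
row 1: diag=12, rhs=18; c'=1/4, d'=3/2
row 2: denom=12−3·1/4=45/4; d'=(0−3·3/2)/(45/4)=-2/5
row 3: denom=10−3·4/15=46/5; d'=(-11−3·-2/5)/(46/5)=-49/46
back: M3=-49/46
back: M2=-2/5−4/15·-49/46=-8/69
back: M1=3/2−1/4·-8/69=211/138
M: M0=0, M1=211/138, M2=-8/69, M3=-49/46, M4=0
seg 0: a=0, c=M0/2=0, d=(M1−M0)/(6·3)=211/2484, b=Δ0−h0·(2M0+M1)/6=-671/276
seg 1: a=-5, c=M1/2=211/276, d=(M2−M1)/(6·3)=-227/2484, b=Δ1−h1·(2M1+M2)/6=-19/138
seg 2: a=-1, c=M2/2=-4/69, d=(M3−M2)/(6·3)=-131/2484, b=Δ2−h2·(2M2+M3)/6=547/276
seg 3: a=3, c=M3/2=-49/92, d=(M4−M3)/(6·2)=49/552, b=Δ3−h3·(2M3+M4)/6=29/138
t_q=15/2 → seg 2, τ=3/2; S=-1+547/276·τ+-4/69·τ²+-131/2484·τ³=1225/736

  seg 0: a=0 b=-671/276 c=0 d=211/2484
  seg 1: a=-5 b=-19/138 c=211/276 d=-227/2484
  seg 2: a=-1 b=547/276 c=-4/69 d=-131/2484
  seg 3: a=3 b=29/138 c=-49/92 d=49/552
S(15/2) = 1225/736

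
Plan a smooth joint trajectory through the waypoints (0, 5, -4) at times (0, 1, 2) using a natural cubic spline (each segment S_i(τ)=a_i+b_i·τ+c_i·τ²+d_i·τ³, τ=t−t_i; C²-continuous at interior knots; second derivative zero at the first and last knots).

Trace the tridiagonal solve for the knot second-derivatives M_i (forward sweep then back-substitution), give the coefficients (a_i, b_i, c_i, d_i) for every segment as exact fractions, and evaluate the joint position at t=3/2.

  seg 0: a=0 b=17/2 c=0 d=-7/2
  seg 1: a=5 b=-2 c=-21/2 d=7/2
S(3/2) = 29/16

Δ: Δ0=5, Δ1=-9
row 1: diag=4, rhs=-84; c'=1/4, d'=-21
back: M1=-21
M: M0=0, M1=-21, M2=0
seg 0: a=0, c=M0/2=0, d=(M1−M0)/(6·1)=-7/2, b=Δ0−h0·(2M0+M1)/6=17/2
seg 1: a=5, c=M1/2=-21/2, d=(M2−M1)/(6·1)=7/2, b=Δ1−h1·(2M1+M2)/6=-2
t_q=3/2 → seg 1, τ=1/2; S=5+-2·τ+-21/2·τ²+7/2·τ³=29/16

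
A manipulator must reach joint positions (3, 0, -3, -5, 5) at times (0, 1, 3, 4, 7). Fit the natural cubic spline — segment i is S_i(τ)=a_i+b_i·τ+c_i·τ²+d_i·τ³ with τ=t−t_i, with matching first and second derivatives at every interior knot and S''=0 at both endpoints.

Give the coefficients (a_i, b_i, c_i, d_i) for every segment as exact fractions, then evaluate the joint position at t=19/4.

Δ: Δ0=-3, Δ1=-3/2, Δ2=-2, Δ3=10/3
row 1: diag=6, rhs=9; c'=1/3, d'=3/2
row 2: denom=6−2·1/3=16/3; d'=(-3−2·3/2)/(16/3)=-9/8
row 3: denom=8−1·3/16=125/16; d'=(32−1·-9/8)/(125/16)=106/25
back: M3=106/25
back: M2=-9/8−3/16·106/25=-48/25
back: M1=3/2−1/3·-48/25=107/50
M: M0=0, M1=107/50, M2=-48/25, M3=106/25, M4=0
seg 0: a=3, c=M0/2=0, d=(M1−M0)/(6·1)=107/300, b=Δ0−h0·(2M0+M1)/6=-1007/300
seg 1: a=0, c=M1/2=107/100, d=(M2−M1)/(6·2)=-203/600, b=Δ1−h1·(2M1+M2)/6=-343/150
seg 2: a=-3, c=M2/2=-24/25, d=(M3−M2)/(6·1)=77/75, b=Δ2−h2·(2M2+M3)/6=-31/15
seg 3: a=-5, c=M3/2=53/25, d=(M4−M3)/(6·3)=-53/225, b=Δ3−h3·(2M3+M4)/6=-68/75
t_q=19/4 → seg 3, τ=3/4; S=-5+-68/75·τ+53/25·τ²+-53/225·τ³=-7339/1600

  seg 0: a=3 b=-1007/300 c=0 d=107/300
  seg 1: a=0 b=-343/150 c=107/100 d=-203/600
  seg 2: a=-3 b=-31/15 c=-24/25 d=77/75
  seg 3: a=-5 b=-68/75 c=53/25 d=-53/225
S(19/4) = -7339/1600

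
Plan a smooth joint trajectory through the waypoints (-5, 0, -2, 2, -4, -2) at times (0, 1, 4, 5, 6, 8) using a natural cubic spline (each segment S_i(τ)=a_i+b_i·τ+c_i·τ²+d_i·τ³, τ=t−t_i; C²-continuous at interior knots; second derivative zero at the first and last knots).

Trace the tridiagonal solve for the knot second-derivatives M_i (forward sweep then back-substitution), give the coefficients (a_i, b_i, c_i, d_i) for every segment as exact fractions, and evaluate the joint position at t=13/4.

Δ: Δ0=5, Δ1=-2/3, Δ2=4, Δ3=-6, Δ4=1
row 1: diag=8, rhs=-34; c'=3/8, d'=-17/4
row 2: denom=8−3·3/8=55/8; d'=(28−3·-17/4)/(55/8)=326/55
row 3: denom=4−1·8/55=212/55; d'=(-60−1·326/55)/(212/55)=-1813/106
row 4: denom=6−1·55/212=1217/212; d'=(42−1·-1813/106)/(1217/212)=12530/1217
back: M4=12530/1217
back: M3=-1813/106−55/212·12530/1217=-24066/1217
back: M2=326/55−8/55·-24066/1217=10714/1217
back: M1=-17/4−3/8·10714/1217=-9190/1217
M: M0=0, M1=-9190/1217, M2=10714/1217, M3=-24066/1217, M4=12530/1217, M5=0
seg 0: a=-5, c=M0/2=0, d=(M1−M0)/(6·1)=-4595/3651, b=Δ0−h0·(2M0+M1)/6=22850/3651
seg 1: a=0, c=M1/2=-4595/1217, d=(M2−M1)/(6·3)=9952/10953, b=Δ1−h1·(2M1+M2)/6=9065/3651
seg 2: a=-2, c=M2/2=5357/1217, d=(M3−M2)/(6·1)=-17390/3651, b=Δ2−h2·(2M2+M3)/6=15923/3651
seg 3: a=2, c=M3/2=-12033/1217, d=(M4−M3)/(6·1)=18298/3651, b=Δ3−h3·(2M3+M4)/6=-4105/3651
seg 4: a=-4, c=M4/2=6265/1217, d=(M5−M4)/(6·2)=-6265/7302, b=Δ4−h4·(2M4+M5)/6=-21409/3651
t_q=13/4 → seg 1, τ=9/4; S=0+9065/3651·τ+-4595/1217·τ²+9952/10953·τ³=-61887/19472

  seg 0: a=-5 b=22850/3651 c=0 d=-4595/3651
  seg 1: a=0 b=9065/3651 c=-4595/1217 d=9952/10953
  seg 2: a=-2 b=15923/3651 c=5357/1217 d=-17390/3651
  seg 3: a=2 b=-4105/3651 c=-12033/1217 d=18298/3651
  seg 4: a=-4 b=-21409/3651 c=6265/1217 d=-6265/7302
S(13/4) = -61887/19472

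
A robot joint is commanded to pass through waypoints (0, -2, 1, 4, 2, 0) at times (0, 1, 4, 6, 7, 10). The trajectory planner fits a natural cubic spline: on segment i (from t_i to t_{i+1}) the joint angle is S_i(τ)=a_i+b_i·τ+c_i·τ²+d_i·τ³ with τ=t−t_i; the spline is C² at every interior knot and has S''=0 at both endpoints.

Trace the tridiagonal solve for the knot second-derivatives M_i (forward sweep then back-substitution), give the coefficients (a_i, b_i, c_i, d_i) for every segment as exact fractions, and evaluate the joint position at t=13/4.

Δ: Δ0=-2, Δ1=1, Δ2=3/2, Δ3=-2, Δ4=-2/3
row 1: diag=8, rhs=18; c'=3/8, d'=9/4
row 2: denom=10−3·3/8=71/8; d'=(3−3·9/4)/(71/8)=-30/71
row 3: denom=6−2·16/71=394/71; d'=(-21−2·-30/71)/(394/71)=-1431/394
row 4: denom=8−1·71/394=3081/394; d'=(8−1·-1431/394)/(3081/394)=4583/3081
back: M4=4583/3081
back: M3=-1431/394−71/394·4583/3081=-12016/3081
back: M2=-30/71−16/71·-12016/3081=1406/3081
back: M1=9/4−3/8·1406/3081=2135/1027
M: M0=0, M1=2135/1027, M2=1406/3081, M3=-12016/3081, M4=4583/3081, M5=0
seg 0: a=0, c=M0/2=0, d=(M1−M0)/(6·1)=2135/6162, b=Δ0−h0·(2M0+M1)/6=-14459/6162
seg 1: a=-2, c=M1/2=2135/2054, d=(M2−M1)/(6·3)=-4999/55458, b=Δ1−h1·(2M1+M2)/6=-4027/3081
seg 2: a=1, c=M2/2=703/3081, d=(M3−M2)/(6·2)=-2237/6162, b=Δ2−h2·(2M2+M3)/6=1183/474
seg 3: a=4, c=M3/2=-6008/3081, d=(M4−M3)/(6·1)=5533/6162, b=Δ3−h3·(2M3+M4)/6=-1947/2054
seg 4: a=2, c=M4/2=4583/6162, d=(M5−M4)/(6·3)=-4583/55458, b=Δ4−h4·(2M4+M5)/6=-6637/3081
t_q=13/4 → seg 1, τ=9/4; S=-2+-4027/3081·τ+2135/2054·τ²+-4999/55458·τ³=-92737/131456

  seg 0: a=0 b=-14459/6162 c=0 d=2135/6162
  seg 1: a=-2 b=-4027/3081 c=2135/2054 d=-4999/55458
  seg 2: a=1 b=1183/474 c=703/3081 d=-2237/6162
  seg 3: a=4 b=-1947/2054 c=-6008/3081 d=5533/6162
  seg 4: a=2 b=-6637/3081 c=4583/6162 d=-4583/55458
S(13/4) = -92737/131456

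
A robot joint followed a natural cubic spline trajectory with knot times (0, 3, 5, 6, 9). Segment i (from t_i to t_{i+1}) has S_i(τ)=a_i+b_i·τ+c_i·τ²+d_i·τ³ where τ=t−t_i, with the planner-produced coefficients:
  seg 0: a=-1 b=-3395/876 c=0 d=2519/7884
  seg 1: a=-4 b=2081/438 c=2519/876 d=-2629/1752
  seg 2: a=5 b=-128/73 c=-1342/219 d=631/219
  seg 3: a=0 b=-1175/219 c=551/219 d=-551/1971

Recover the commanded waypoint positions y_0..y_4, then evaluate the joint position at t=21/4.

y_0=-1 y_1=-4 y_2=5 y_3=0 y_4=-1
S(21/4) = 19733/4672

y_0 = S_0(0) = a_0 = -1
y_1 = S_1(0) = a_1 = -4
y_2 = S_2(0) = a_2 = 5
y_3 = S_3(0) = a_3 = 0
y_4 = S_3(3) = -1
t_q=21/4 is in segment 2 (τ=1/4); S_2(τ)=19733/4672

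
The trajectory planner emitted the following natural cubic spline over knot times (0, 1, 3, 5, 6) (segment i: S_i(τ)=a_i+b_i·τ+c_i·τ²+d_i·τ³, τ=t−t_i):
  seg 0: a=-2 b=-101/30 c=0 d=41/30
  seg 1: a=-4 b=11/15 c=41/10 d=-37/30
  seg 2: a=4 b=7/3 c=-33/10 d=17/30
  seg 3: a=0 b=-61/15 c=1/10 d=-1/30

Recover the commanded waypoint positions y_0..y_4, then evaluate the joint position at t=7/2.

y_0 = S_0(0) = a_0 = -2
y_1 = S_1(0) = a_1 = -4
y_2 = S_2(0) = a_2 = 4
y_3 = S_3(0) = a_3 = 0
y_4 = S_3(1) = -4
t_q=7/2 is in segment 2 (τ=1/2); S_2(τ)=353/80

y_0=-2 y_1=-4 y_2=4 y_3=0 y_4=-4
S(7/2) = 353/80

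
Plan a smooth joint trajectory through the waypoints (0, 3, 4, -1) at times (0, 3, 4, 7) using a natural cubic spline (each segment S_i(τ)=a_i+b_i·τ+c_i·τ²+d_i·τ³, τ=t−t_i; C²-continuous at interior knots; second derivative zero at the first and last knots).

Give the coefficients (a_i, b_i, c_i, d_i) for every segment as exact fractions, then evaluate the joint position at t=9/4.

  seg 0: a=0 b=55/63 c=0 d=8/567
  seg 1: a=3 b=79/63 c=8/63 d=-8/21
  seg 2: a=4 b=23/63 c=-64/63 d=64/567
S(9/4) = 17/8

Δ: Δ0=1, Δ1=1, Δ2=-5/3
row 1: diag=8, rhs=0; c'=1/8, d'=0
row 2: denom=8−1·1/8=63/8; d'=(-16−1·0)/(63/8)=-128/63
back: M2=-128/63
back: M1=0−1/8·-128/63=16/63
M: M0=0, M1=16/63, M2=-128/63, M3=0
seg 0: a=0, c=M0/2=0, d=(M1−M0)/(6·3)=8/567, b=Δ0−h0·(2M0+M1)/6=55/63
seg 1: a=3, c=M1/2=8/63, d=(M2−M1)/(6·1)=-8/21, b=Δ1−h1·(2M1+M2)/6=79/63
seg 2: a=4, c=M2/2=-64/63, d=(M3−M2)/(6·3)=64/567, b=Δ2−h2·(2M2+M3)/6=23/63
t_q=9/4 → seg 0, τ=9/4; S=0+55/63·τ+0·τ²+8/567·τ³=17/8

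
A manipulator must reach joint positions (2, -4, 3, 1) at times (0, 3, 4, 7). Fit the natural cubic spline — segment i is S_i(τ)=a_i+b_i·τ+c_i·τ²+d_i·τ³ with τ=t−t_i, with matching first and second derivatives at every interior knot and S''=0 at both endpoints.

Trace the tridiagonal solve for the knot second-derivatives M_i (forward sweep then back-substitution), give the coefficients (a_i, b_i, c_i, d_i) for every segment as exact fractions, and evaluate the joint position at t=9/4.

Δ: Δ0=-2, Δ1=7, Δ2=-2/3
row 1: diag=8, rhs=54; c'=1/8, d'=27/4
row 2: denom=8−1·1/8=63/8; d'=(-46−1·27/4)/(63/8)=-422/63
back: M2=-422/63
back: M1=27/4−1/8·-422/63=478/63
M: M0=0, M1=478/63, M2=-422/63, M3=0
seg 0: a=2, c=M0/2=0, d=(M1−M0)/(6·3)=239/567, b=Δ0−h0·(2M0+M1)/6=-365/63
seg 1: a=-4, c=M1/2=239/63, d=(M2−M1)/(6·1)=-50/21, b=Δ1−h1·(2M1+M2)/6=352/63
seg 2: a=3, c=M2/2=-211/63, d=(M3−M2)/(6·3)=211/567, b=Δ2−h2·(2M2+M3)/6=380/63
t_q=9/4 → seg 0, τ=9/4; S=2+-365/63·τ+0·τ²+239/567·τ³=-399/64

  seg 0: a=2 b=-365/63 c=0 d=239/567
  seg 1: a=-4 b=352/63 c=239/63 d=-50/21
  seg 2: a=3 b=380/63 c=-211/63 d=211/567
S(9/4) = -399/64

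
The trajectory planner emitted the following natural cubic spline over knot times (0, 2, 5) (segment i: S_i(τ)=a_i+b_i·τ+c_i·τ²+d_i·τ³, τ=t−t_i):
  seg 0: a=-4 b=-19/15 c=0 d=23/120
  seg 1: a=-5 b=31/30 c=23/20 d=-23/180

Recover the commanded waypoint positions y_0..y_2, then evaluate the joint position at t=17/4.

y_0=-4 y_1=-5 y_2=5
S(17/4) = 433/256

y_0 = S_0(0) = a_0 = -4
y_1 = S_1(0) = a_1 = -5
y_2 = S_1(3) = 5
t_q=17/4 is in segment 1 (τ=9/4); S_1(τ)=433/256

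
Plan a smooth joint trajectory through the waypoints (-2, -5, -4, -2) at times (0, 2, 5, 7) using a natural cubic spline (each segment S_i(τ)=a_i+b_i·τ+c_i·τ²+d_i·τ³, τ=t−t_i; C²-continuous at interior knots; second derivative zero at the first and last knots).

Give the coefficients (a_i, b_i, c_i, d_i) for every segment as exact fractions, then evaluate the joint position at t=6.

Δ: Δ0=-3/2, Δ1=1/3, Δ2=1
row 1: diag=10, rhs=11; c'=3/10, d'=11/10
row 2: denom=10−3·3/10=91/10; d'=(4−3·11/10)/(91/10)=1/13
back: M2=1/13
back: M1=11/10−3/10·1/13=14/13
M: M0=0, M1=14/13, M2=1/13, M3=0
seg 0: a=-2, c=M0/2=0, d=(M1−M0)/(6·2)=7/78, b=Δ0−h0·(2M0+M1)/6=-145/78
seg 1: a=-5, c=M1/2=7/13, d=(M2−M1)/(6·3)=-1/18, b=Δ1−h1·(2M1+M2)/6=-61/78
seg 2: a=-4, c=M2/2=1/26, d=(M3−M2)/(6·2)=-1/156, b=Δ2−h2·(2M2+M3)/6=37/39
t_q=6 → seg 2, τ=1; S=-4+37/39·τ+1/26·τ²+-1/156·τ³=-157/52

  seg 0: a=-2 b=-145/78 c=0 d=7/78
  seg 1: a=-5 b=-61/78 c=7/13 d=-1/18
  seg 2: a=-4 b=37/39 c=1/26 d=-1/156
S(6) = -157/52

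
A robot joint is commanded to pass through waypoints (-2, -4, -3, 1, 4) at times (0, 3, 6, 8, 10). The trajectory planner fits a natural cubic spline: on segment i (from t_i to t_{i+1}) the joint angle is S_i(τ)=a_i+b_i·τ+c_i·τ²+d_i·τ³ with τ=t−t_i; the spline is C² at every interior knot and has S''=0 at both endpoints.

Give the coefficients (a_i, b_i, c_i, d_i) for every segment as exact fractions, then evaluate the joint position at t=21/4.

  seg 0: a=-2 b=-659/840 c=0 d=11/840
  seg 1: a=-4 b=-181/420 c=33/280 d=23/504
  seg 2: a=-3 b=181/120 c=37/70 d=-95/672
  seg 3: a=1 b=809/420 c=-179/560 d=179/3360
S(21/4) = -69049/17920

Δ: Δ0=-2/3, Δ1=1/3, Δ2=2, Δ3=3/2
row 1: diag=12, rhs=6; c'=1/4, d'=1/2
row 2: denom=10−3·1/4=37/4; d'=(10−3·1/2)/(37/4)=34/37
row 3: denom=8−2·8/37=280/37; d'=(-3−2·34/37)/(280/37)=-179/280
back: M3=-179/280
back: M2=34/37−8/37·-179/280=37/35
back: M1=1/2−1/4·37/35=33/140
M: M0=0, M1=33/140, M2=37/35, M3=-179/280, M4=0
seg 0: a=-2, c=M0/2=0, d=(M1−M0)/(6·3)=11/840, b=Δ0−h0·(2M0+M1)/6=-659/840
seg 1: a=-4, c=M1/2=33/280, d=(M2−M1)/(6·3)=23/504, b=Δ1−h1·(2M1+M2)/6=-181/420
seg 2: a=-3, c=M2/2=37/70, d=(M3−M2)/(6·2)=-95/672, b=Δ2−h2·(2M2+M3)/6=181/120
seg 3: a=1, c=M3/2=-179/560, d=(M4−M3)/(6·2)=179/3360, b=Δ3−h3·(2M3+M4)/6=809/420
t_q=21/4 → seg 1, τ=9/4; S=-4+-181/420·τ+33/280·τ²+23/504·τ³=-69049/17920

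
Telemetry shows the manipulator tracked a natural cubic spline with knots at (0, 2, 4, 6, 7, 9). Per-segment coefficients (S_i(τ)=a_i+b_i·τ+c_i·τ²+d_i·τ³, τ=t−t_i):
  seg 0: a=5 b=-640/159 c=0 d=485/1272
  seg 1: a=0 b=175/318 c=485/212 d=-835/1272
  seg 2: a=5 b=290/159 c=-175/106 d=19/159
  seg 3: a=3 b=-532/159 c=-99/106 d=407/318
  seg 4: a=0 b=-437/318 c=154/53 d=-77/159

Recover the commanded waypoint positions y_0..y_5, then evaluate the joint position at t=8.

y_0=5 y_1=0 y_2=5 y_3=3 y_4=0 y_5=5
S(8) = 111/106

y_0 = S_0(0) = a_0 = 5
y_1 = S_1(0) = a_1 = 0
y_2 = S_2(0) = a_2 = 5
y_3 = S_3(0) = a_3 = 3
y_4 = S_4(0) = a_4 = 0
y_5 = S_4(2) = 5
t_q=8 is in segment 4 (τ=1); S_4(τ)=111/106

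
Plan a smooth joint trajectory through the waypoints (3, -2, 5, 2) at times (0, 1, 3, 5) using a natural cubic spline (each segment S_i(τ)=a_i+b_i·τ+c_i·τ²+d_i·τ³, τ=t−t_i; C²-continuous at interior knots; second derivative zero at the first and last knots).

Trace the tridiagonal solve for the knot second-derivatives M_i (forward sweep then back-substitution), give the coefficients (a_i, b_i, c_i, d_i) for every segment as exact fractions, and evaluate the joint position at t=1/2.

Δ: Δ0=-5, Δ1=7/2, Δ2=-3/2
row 1: diag=6, rhs=51; c'=1/3, d'=17/2
row 2: denom=8−2·1/3=22/3; d'=(-30−2·17/2)/(22/3)=-141/22
back: M2=-141/22
back: M1=17/2−1/3·-141/22=117/11
M: M0=0, M1=117/11, M2=-141/22, M3=0
seg 0: a=3, c=M0/2=0, d=(M1−M0)/(6·1)=39/22, b=Δ0−h0·(2M0+M1)/6=-149/22
seg 1: a=-2, c=M1/2=117/22, d=(M2−M1)/(6·2)=-125/88, b=Δ1−h1·(2M1+M2)/6=-16/11
seg 2: a=5, c=M2/2=-141/44, d=(M3−M2)/(6·2)=47/88, b=Δ2−h2·(2M2+M3)/6=61/22
t_q=1/2 → seg 0, τ=1/2; S=3+-149/22·τ+0·τ²+39/22·τ³=-29/176

  seg 0: a=3 b=-149/22 c=0 d=39/22
  seg 1: a=-2 b=-16/11 c=117/22 d=-125/88
  seg 2: a=5 b=61/22 c=-141/44 d=47/88
S(1/2) = -29/176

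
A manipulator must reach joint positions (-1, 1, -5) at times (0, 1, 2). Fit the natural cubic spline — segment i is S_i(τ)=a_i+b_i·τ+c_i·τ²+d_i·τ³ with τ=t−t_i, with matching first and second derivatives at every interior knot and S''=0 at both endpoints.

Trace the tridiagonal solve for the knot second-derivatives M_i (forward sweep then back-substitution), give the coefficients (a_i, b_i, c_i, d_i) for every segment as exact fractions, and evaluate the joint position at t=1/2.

  seg 0: a=-1 b=4 c=0 d=-2
  seg 1: a=1 b=-2 c=-6 d=2
S(1/2) = 3/4

Δ: Δ0=2, Δ1=-6
row 1: diag=4, rhs=-48; c'=1/4, d'=-12
back: M1=-12
M: M0=0, M1=-12, M2=0
seg 0: a=-1, c=M0/2=0, d=(M1−M0)/(6·1)=-2, b=Δ0−h0·(2M0+M1)/6=4
seg 1: a=1, c=M1/2=-6, d=(M2−M1)/(6·1)=2, b=Δ1−h1·(2M1+M2)/6=-2
t_q=1/2 → seg 0, τ=1/2; S=-1+4·τ+0·τ²+-2·τ³=3/4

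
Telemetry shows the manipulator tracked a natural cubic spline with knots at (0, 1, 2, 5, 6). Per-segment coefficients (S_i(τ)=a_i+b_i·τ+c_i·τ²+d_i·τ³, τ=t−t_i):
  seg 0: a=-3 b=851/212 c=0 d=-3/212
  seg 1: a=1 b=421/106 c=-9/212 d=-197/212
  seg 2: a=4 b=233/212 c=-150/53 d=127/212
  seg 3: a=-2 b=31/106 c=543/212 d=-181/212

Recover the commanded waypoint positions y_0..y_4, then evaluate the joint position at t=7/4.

y_0 = S_0(0) = a_0 = -3
y_1 = S_1(0) = a_1 = 1
y_2 = S_2(0) = a_2 = 4
y_3 = S_3(0) = a_3 = -2
y_4 = S_3(1) = 0
t_q=7/4 is in segment 1 (τ=3/4); S_1(τ)=48341/13568

y_0=-3 y_1=1 y_2=4 y_3=-2 y_4=0
S(7/4) = 48341/13568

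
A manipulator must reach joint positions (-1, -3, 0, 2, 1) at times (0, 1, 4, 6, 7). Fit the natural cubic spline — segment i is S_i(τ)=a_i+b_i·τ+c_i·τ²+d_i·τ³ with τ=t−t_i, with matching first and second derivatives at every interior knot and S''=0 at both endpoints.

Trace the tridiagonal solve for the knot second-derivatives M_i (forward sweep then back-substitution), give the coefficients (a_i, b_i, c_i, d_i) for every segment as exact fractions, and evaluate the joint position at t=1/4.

Δ: Δ0=-2, Δ1=1, Δ2=1, Δ3=-1
row 1: diag=8, rhs=18; c'=3/8, d'=9/4
row 2: denom=10−3·3/8=71/8; d'=(0−3·9/4)/(71/8)=-54/71
row 3: denom=6−2·16/71=394/71; d'=(-12−2·-54/71)/(394/71)=-372/197
back: M3=-372/197
back: M2=-54/71−16/71·-372/197=-66/197
back: M1=9/4−3/8·-66/197=468/197
M: M0=0, M1=468/197, M2=-66/197, M3=-372/197, M4=0
seg 0: a=-1, c=M0/2=0, d=(M1−M0)/(6·1)=78/197, b=Δ0−h0·(2M0+M1)/6=-472/197
seg 1: a=-3, c=M1/2=234/197, d=(M2−M1)/(6·3)=-89/591, b=Δ1−h1·(2M1+M2)/6=-238/197
seg 2: a=0, c=M2/2=-33/197, d=(M3−M2)/(6·2)=-51/394, b=Δ2−h2·(2M2+M3)/6=365/197
seg 3: a=2, c=M3/2=-186/197, d=(M4−M3)/(6·1)=62/197, b=Δ3−h3·(2M3+M4)/6=-73/197
t_q=1/4 → seg 0, τ=1/4; S=-1+-472/197·τ+0·τ²+78/197·τ³=-10041/6304

  seg 0: a=-1 b=-472/197 c=0 d=78/197
  seg 1: a=-3 b=-238/197 c=234/197 d=-89/591
  seg 2: a=0 b=365/197 c=-33/197 d=-51/394
  seg 3: a=2 b=-73/197 c=-186/197 d=62/197
S(1/4) = -10041/6304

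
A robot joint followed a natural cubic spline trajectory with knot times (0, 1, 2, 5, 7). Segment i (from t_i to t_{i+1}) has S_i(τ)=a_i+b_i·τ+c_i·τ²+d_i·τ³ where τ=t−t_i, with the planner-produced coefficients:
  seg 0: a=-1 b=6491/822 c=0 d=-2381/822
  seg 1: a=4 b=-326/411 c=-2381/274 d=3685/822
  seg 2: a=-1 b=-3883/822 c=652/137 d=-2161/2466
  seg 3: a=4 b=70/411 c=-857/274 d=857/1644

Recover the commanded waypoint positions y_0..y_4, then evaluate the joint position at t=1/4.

y_0=-1 y_1=4 y_2=-1 y_3=4 y_4=-4
S(1/4) = 16289/17536

y_0 = S_0(0) = a_0 = -1
y_1 = S_1(0) = a_1 = 4
y_2 = S_2(0) = a_2 = -1
y_3 = S_3(0) = a_3 = 4
y_4 = S_3(2) = -4
t_q=1/4 is in segment 0 (τ=1/4); S_0(τ)=16289/17536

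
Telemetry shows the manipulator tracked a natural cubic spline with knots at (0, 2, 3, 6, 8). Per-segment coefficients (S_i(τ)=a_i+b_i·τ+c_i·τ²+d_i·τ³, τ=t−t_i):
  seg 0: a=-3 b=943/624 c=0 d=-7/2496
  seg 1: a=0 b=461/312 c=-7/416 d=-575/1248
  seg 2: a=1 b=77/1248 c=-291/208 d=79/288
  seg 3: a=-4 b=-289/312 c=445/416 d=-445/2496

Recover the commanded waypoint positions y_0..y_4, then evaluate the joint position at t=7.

y_0 = S_0(0) = a_0 = -3
y_1 = S_1(0) = a_1 = 0
y_2 = S_2(0) = a_2 = 1
y_3 = S_3(0) = a_3 = -4
y_4 = S_3(2) = -3
t_q=7 is in segment 3 (τ=1); S_3(τ)=-3357/832

y_0=-3 y_1=0 y_2=1 y_3=-4 y_4=-3
S(7) = -3357/832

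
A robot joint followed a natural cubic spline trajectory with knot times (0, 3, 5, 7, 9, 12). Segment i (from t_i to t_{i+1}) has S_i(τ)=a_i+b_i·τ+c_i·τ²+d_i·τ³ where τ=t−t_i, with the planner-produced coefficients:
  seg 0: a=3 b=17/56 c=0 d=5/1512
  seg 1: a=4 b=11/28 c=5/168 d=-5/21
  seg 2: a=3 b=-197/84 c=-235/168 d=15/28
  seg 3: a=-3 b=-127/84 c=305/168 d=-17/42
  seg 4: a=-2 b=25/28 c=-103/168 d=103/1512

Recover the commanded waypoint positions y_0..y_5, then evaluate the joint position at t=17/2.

y_0 = S_0(0) = a_0 = 3
y_1 = S_1(0) = a_1 = 4
y_2 = S_2(0) = a_2 = 3
y_3 = S_3(0) = a_3 = -3
y_4 = S_4(0) = a_4 = -2
y_5 = S_4(3) = -3
t_q=17/2 is in segment 3 (τ=3/2); S_3(τ)=-571/224

y_0=3 y_1=4 y_2=3 y_3=-3 y_4=-2 y_5=-3
S(17/2) = -571/224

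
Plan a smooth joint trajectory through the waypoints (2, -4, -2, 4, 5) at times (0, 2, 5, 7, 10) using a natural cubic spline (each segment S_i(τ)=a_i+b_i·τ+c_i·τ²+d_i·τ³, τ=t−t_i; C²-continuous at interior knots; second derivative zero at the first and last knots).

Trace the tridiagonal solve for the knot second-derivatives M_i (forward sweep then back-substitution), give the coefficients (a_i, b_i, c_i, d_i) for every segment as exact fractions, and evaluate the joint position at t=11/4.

  seg 0: a=2 b=-1571/435 c=0 d=133/870
  seg 1: a=-4 b=-773/435 c=133/145 d=-134/3915
  seg 2: a=-2 b=1219/435 c=53/87 d=-37/145
  seg 3: a=4 b=947/435 c=-401/435 d=401/3915
S(11/4) = -773/160

Δ: Δ0=-3, Δ1=2/3, Δ2=3, Δ3=1/3
row 1: diag=10, rhs=22; c'=3/10, d'=11/5
row 2: denom=10−3·3/10=91/10; d'=(14−3·11/5)/(91/10)=74/91
row 3: denom=10−2·20/91=870/91; d'=(-16−2·74/91)/(870/91)=-802/435
back: M3=-802/435
back: M2=74/91−20/91·-802/435=106/87
back: M1=11/5−3/10·106/87=266/145
M: M0=0, M1=266/145, M2=106/87, M3=-802/435, M4=0
seg 0: a=2, c=M0/2=0, d=(M1−M0)/(6·2)=133/870, b=Δ0−h0·(2M0+M1)/6=-1571/435
seg 1: a=-4, c=M1/2=133/145, d=(M2−M1)/(6·3)=-134/3915, b=Δ1−h1·(2M1+M2)/6=-773/435
seg 2: a=-2, c=M2/2=53/87, d=(M3−M2)/(6·2)=-37/145, b=Δ2−h2·(2M2+M3)/6=1219/435
seg 3: a=4, c=M3/2=-401/435, d=(M4−M3)/(6·3)=401/3915, b=Δ3−h3·(2M3+M4)/6=947/435
t_q=11/4 → seg 1, τ=3/4; S=-4+-773/435·τ+133/145·τ²+-134/3915·τ³=-773/160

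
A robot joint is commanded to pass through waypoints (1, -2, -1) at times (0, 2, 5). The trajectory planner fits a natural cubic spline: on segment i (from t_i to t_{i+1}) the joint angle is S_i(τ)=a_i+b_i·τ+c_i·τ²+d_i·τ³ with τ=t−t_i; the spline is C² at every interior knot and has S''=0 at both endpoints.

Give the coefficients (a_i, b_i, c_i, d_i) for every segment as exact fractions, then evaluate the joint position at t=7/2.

  seg 0: a=1 b=-28/15 c=0 d=11/120
  seg 1: a=-2 b=-23/30 c=11/20 d=-11/180
S(7/2) = -339/160

Δ: Δ0=-3/2, Δ1=1/3
row 1: diag=10, rhs=11; c'=3/10, d'=11/10
back: M1=11/10
M: M0=0, M1=11/10, M2=0
seg 0: a=1, c=M0/2=0, d=(M1−M0)/(6·2)=11/120, b=Δ0−h0·(2M0+M1)/6=-28/15
seg 1: a=-2, c=M1/2=11/20, d=(M2−M1)/(6·3)=-11/180, b=Δ1−h1·(2M1+M2)/6=-23/30
t_q=7/2 → seg 1, τ=3/2; S=-2+-23/30·τ+11/20·τ²+-11/180·τ³=-339/160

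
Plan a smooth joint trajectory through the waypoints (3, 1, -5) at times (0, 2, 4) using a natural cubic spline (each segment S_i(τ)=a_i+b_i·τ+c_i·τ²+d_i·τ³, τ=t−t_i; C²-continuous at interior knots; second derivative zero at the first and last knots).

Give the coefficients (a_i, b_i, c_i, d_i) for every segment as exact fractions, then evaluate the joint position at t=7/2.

Δ: Δ0=-1, Δ1=-3
row 1: diag=8, rhs=-12; c'=1/4, d'=-3/2
back: M1=-3/2
M: M0=0, M1=-3/2, M2=0
seg 0: a=3, c=M0/2=0, d=(M1−M0)/(6·2)=-1/8, b=Δ0−h0·(2M0+M1)/6=-1/2
seg 1: a=1, c=M1/2=-3/4, d=(M2−M1)/(6·2)=1/8, b=Δ1−h1·(2M1+M2)/6=-2
t_q=7/2 → seg 1, τ=3/2; S=1+-2·τ+-3/4·τ²+1/8·τ³=-209/64

  seg 0: a=3 b=-1/2 c=0 d=-1/8
  seg 1: a=1 b=-2 c=-3/4 d=1/8
S(7/2) = -209/64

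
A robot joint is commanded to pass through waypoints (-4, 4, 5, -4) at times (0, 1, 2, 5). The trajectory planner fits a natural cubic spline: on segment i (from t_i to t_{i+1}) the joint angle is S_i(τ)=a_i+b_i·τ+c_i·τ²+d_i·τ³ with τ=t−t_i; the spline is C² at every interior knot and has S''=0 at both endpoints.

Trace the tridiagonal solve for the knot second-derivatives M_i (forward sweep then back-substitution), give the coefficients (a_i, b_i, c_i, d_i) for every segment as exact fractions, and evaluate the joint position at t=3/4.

  seg 0: a=-4 b=300/31 c=0 d=-52/31
  seg 1: a=4 b=144/31 c=-156/31 d=43/31
  seg 2: a=5 b=-39/31 c=-27/31 d=3/31
S(3/4) = 1265/496

Δ: Δ0=8, Δ1=1, Δ2=-3
row 1: diag=4, rhs=-42; c'=1/4, d'=-21/2
row 2: denom=8−1·1/4=31/4; d'=(-24−1·-21/2)/(31/4)=-54/31
back: M2=-54/31
back: M1=-21/2−1/4·-54/31=-312/31
M: M0=0, M1=-312/31, M2=-54/31, M3=0
seg 0: a=-4, c=M0/2=0, d=(M1−M0)/(6·1)=-52/31, b=Δ0−h0·(2M0+M1)/6=300/31
seg 1: a=4, c=M1/2=-156/31, d=(M2−M1)/(6·1)=43/31, b=Δ1−h1·(2M1+M2)/6=144/31
seg 2: a=5, c=M2/2=-27/31, d=(M3−M2)/(6·3)=3/31, b=Δ2−h2·(2M2+M3)/6=-39/31
t_q=3/4 → seg 0, τ=3/4; S=-4+300/31·τ+0·τ²+-52/31·τ³=1265/496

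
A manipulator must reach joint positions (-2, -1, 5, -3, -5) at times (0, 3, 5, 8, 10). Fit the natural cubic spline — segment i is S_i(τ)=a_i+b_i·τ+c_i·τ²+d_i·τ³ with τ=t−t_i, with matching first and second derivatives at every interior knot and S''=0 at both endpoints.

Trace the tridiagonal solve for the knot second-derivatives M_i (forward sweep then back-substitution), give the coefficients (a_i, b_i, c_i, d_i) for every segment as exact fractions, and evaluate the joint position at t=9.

  seg 0: a=-2 b=-404/435 c=0 d=61/435
  seg 1: a=-1 b=1243/435 c=183/145 d=-259/435
  seg 2: a=5 b=331/435 c=-67/29 d=508/1305
  seg 3: a=-3 b=-1127/435 c=173/145 d=-173/870
S(9) = -1333/290

Δ: Δ0=1/3, Δ1=3, Δ2=-8/3, Δ3=-1
row 1: diag=10, rhs=16; c'=1/5, d'=8/5
row 2: denom=10−2·1/5=48/5; d'=(-34−2·8/5)/(48/5)=-31/8
row 3: denom=10−3·5/16=145/16; d'=(10−3·-31/8)/(145/16)=346/145
back: M3=346/145
back: M2=-31/8−5/16·346/145=-134/29
back: M1=8/5−1/5·-134/29=366/145
M: M0=0, M1=366/145, M2=-134/29, M3=346/145, M4=0
seg 0: a=-2, c=M0/2=0, d=(M1−M0)/(6·3)=61/435, b=Δ0−h0·(2M0+M1)/6=-404/435
seg 1: a=-1, c=M1/2=183/145, d=(M2−M1)/(6·2)=-259/435, b=Δ1−h1·(2M1+M2)/6=1243/435
seg 2: a=5, c=M2/2=-67/29, d=(M3−M2)/(6·3)=508/1305, b=Δ2−h2·(2M2+M3)/6=331/435
seg 3: a=-3, c=M3/2=173/145, d=(M4−M3)/(6·2)=-173/870, b=Δ3−h3·(2M3+M4)/6=-1127/435
t_q=9 → seg 3, τ=1; S=-3+-1127/435·τ+173/145·τ²+-173/870·τ³=-1333/290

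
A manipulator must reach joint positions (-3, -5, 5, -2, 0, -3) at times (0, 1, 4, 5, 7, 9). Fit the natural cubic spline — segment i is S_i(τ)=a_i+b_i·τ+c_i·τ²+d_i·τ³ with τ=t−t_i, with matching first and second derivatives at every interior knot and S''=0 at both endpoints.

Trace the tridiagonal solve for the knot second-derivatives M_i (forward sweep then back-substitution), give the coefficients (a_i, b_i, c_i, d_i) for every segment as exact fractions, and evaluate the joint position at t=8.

  seg 0: a=-3 b=-24353/7068 c=0 d=10217/7068
  seg 1: a=-5 b=3149/3534 c=10217/2356 d=-8299/7068
  seg 2: a=5 b=-33869/7068 c=-3670/589 d=28433/7068
  seg 3: a=-2 b=-18325/3534 c=13753/2356 d=-2425/1767
  seg 4: a=0 b=5993/3534 c=-5647/2356 d=5647/14136
S(8) = -1421/4712

Δ: Δ0=-2, Δ1=10/3, Δ2=-7, Δ3=1, Δ4=-3/2
row 1: diag=8, rhs=32; c'=3/8, d'=4
row 2: denom=8−3·3/8=55/8; d'=(-62−3·4)/(55/8)=-592/55
row 3: denom=6−1·8/55=322/55; d'=(48−1·-592/55)/(322/55)=1616/161
row 4: denom=8−2·55/161=1178/161; d'=(-15−2·1616/161)/(1178/161)=-5647/1178
back: M4=-5647/1178
back: M3=1616/161−55/161·-5647/1178=13753/1178
back: M2=-592/55−8/55·13753/1178=-7340/589
back: M1=4−3/8·-7340/589=10217/1178
M: M0=0, M1=10217/1178, M2=-7340/589, M3=13753/1178, M4=-5647/1178, M5=0
seg 0: a=-3, c=M0/2=0, d=(M1−M0)/(6·1)=10217/7068, b=Δ0−h0·(2M0+M1)/6=-24353/7068
seg 1: a=-5, c=M1/2=10217/2356, d=(M2−M1)/(6·3)=-8299/7068, b=Δ1−h1·(2M1+M2)/6=3149/3534
seg 2: a=5, c=M2/2=-3670/589, d=(M3−M2)/(6·1)=28433/7068, b=Δ2−h2·(2M2+M3)/6=-33869/7068
seg 3: a=-2, c=M3/2=13753/2356, d=(M4−M3)/(6·2)=-2425/1767, b=Δ3−h3·(2M3+M4)/6=-18325/3534
seg 4: a=0, c=M4/2=-5647/2356, d=(M5−M4)/(6·2)=5647/14136, b=Δ4−h4·(2M4+M5)/6=5993/3534
t_q=8 → seg 4, τ=1; S=0+5993/3534·τ+-5647/2356·τ²+5647/14136·τ³=-1421/4712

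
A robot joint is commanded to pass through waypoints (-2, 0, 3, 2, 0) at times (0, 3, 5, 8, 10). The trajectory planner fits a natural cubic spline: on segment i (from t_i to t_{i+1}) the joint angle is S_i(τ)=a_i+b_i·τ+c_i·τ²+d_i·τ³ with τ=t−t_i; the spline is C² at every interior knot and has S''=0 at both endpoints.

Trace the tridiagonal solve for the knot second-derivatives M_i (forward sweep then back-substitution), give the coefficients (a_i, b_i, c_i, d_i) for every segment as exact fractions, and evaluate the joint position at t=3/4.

  seg 0: a=-2 b=509/1740 c=0 d=217/5220
  seg 1: a=0 b=1231/870 c=217/580 d=-577/3480
  seg 2: a=3 b=401/435 c=-18/29 d=88/1305
  seg 3: a=2 b=-427/435 c=-2/145 d=1/435
S(3/4) = -13089/7424

Δ: Δ0=2/3, Δ1=3/2, Δ2=-1/3, Δ3=-1
row 1: diag=10, rhs=5; c'=1/5, d'=1/2
row 2: denom=10−2·1/5=48/5; d'=(-11−2·1/2)/(48/5)=-5/4
row 3: denom=10−3·5/16=145/16; d'=(-4−3·-5/4)/(145/16)=-4/145
back: M3=-4/145
back: M2=-5/4−5/16·-4/145=-36/29
back: M1=1/2−1/5·-36/29=217/290
M: M0=0, M1=217/290, M2=-36/29, M3=-4/145, M4=0
seg 0: a=-2, c=M0/2=0, d=(M1−M0)/(6·3)=217/5220, b=Δ0−h0·(2M0+M1)/6=509/1740
seg 1: a=0, c=M1/2=217/580, d=(M2−M1)/(6·2)=-577/3480, b=Δ1−h1·(2M1+M2)/6=1231/870
seg 2: a=3, c=M2/2=-18/29, d=(M3−M2)/(6·3)=88/1305, b=Δ2−h2·(2M2+M3)/6=401/435
seg 3: a=2, c=M3/2=-2/145, d=(M4−M3)/(6·2)=1/435, b=Δ3−h3·(2M3+M4)/6=-427/435
t_q=3/4 → seg 0, τ=3/4; S=-2+509/1740·τ+0·τ²+217/5220·τ³=-13089/7424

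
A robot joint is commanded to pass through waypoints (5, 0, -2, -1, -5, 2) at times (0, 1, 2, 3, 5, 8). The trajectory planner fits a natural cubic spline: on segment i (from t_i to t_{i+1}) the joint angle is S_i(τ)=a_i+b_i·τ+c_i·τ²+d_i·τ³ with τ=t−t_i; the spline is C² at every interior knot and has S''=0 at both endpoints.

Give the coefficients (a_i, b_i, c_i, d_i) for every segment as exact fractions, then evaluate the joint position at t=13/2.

  seg 0: a=5 b=-6653/1200 c=0 d=653/1200
  seg 1: a=0 b=-2347/600 c=653/400 d=67/240
  seg 2: a=-2 b=229/1200 c=247/100 d=-1993/1200
  seg 3: a=-1 b=89/600 c=-201/80 d=863/1200
  seg 4: a=-5 b=-763/600 c=721/400 d=-721/3600
S(13/2) = -11289/3200

Δ: Δ0=-5, Δ1=-2, Δ2=1, Δ3=-2, Δ4=7/3
row 1: diag=4, rhs=18; c'=1/4, d'=9/2
row 2: denom=4−1·1/4=15/4; d'=(18−1·9/2)/(15/4)=18/5
row 3: denom=6−1·4/15=86/15; d'=(-18−1·18/5)/(86/15)=-162/43
row 4: denom=10−2·15/43=400/43; d'=(26−2·-162/43)/(400/43)=721/200
back: M4=721/200
back: M3=-162/43−15/43·721/200=-201/40
back: M2=18/5−4/15·-201/40=247/50
back: M1=9/2−1/4·247/50=653/200
M: M0=0, M1=653/200, M2=247/50, M3=-201/40, M4=721/200, M5=0
seg 0: a=5, c=M0/2=0, d=(M1−M0)/(6·1)=653/1200, b=Δ0−h0·(2M0+M1)/6=-6653/1200
seg 1: a=0, c=M1/2=653/400, d=(M2−M1)/(6·1)=67/240, b=Δ1−h1·(2M1+M2)/6=-2347/600
seg 2: a=-2, c=M2/2=247/100, d=(M3−M2)/(6·1)=-1993/1200, b=Δ2−h2·(2M2+M3)/6=229/1200
seg 3: a=-1, c=M3/2=-201/80, d=(M4−M3)/(6·2)=863/1200, b=Δ3−h3·(2M3+M4)/6=89/600
seg 4: a=-5, c=M4/2=721/400, d=(M5−M4)/(6·3)=-721/3600, b=Δ4−h4·(2M4+M5)/6=-763/600
t_q=13/2 → seg 4, τ=3/2; S=-5+-763/600·τ+721/400·τ²+-721/3600·τ³=-11289/3200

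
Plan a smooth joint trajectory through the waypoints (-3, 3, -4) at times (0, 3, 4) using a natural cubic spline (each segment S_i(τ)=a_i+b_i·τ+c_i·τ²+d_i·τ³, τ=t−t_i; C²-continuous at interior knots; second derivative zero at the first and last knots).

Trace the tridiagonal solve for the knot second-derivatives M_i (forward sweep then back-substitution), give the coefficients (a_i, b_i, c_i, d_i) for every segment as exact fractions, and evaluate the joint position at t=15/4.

Δ: Δ0=2, Δ1=-7
row 1: diag=8, rhs=-54; c'=1/8, d'=-27/4
back: M1=-27/4
M: M0=0, M1=-27/4, M2=0
seg 0: a=-3, c=M0/2=0, d=(M1−M0)/(6·3)=-3/8, b=Δ0−h0·(2M0+M1)/6=43/8
seg 1: a=3, c=M1/2=-27/8, d=(M2−M1)/(6·1)=9/8, b=Δ1−h1·(2M1+M2)/6=-19/4
t_q=15/4 → seg 1, τ=3/4; S=3+-19/4·τ+-27/8·τ²+9/8·τ³=-1017/512

  seg 0: a=-3 b=43/8 c=0 d=-3/8
  seg 1: a=3 b=-19/4 c=-27/8 d=9/8
S(15/4) = -1017/512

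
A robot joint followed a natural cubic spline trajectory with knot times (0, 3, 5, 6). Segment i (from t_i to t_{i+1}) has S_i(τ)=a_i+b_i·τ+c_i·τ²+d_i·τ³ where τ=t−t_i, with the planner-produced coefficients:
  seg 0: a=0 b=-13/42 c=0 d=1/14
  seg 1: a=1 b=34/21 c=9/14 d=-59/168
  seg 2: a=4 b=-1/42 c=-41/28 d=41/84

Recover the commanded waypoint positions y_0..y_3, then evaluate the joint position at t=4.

y_0 = S_0(0) = a_0 = 0
y_1 = S_1(0) = a_1 = 1
y_2 = S_2(0) = a_2 = 4
y_3 = S_2(1) = 3
t_q=4 is in segment 1 (τ=1); S_1(τ)=163/56

y_0=0 y_1=1 y_2=4 y_3=3
S(4) = 163/56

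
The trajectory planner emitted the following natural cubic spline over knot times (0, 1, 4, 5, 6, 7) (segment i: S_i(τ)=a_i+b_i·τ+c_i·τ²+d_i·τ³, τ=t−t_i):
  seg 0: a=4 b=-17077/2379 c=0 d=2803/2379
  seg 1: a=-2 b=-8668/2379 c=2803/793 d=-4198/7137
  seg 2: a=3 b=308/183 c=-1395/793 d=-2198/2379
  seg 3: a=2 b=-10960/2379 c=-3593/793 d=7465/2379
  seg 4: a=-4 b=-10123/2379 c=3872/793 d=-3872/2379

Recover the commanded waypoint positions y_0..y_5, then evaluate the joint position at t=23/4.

y_0=4 y_1=-2 y_2=3 y_3=2 y_4=-4 y_5=-5
S(23/4) = -10463/3904

y_0 = S_0(0) = a_0 = 4
y_1 = S_1(0) = a_1 = -2
y_2 = S_2(0) = a_2 = 3
y_3 = S_3(0) = a_3 = 2
y_4 = S_4(0) = a_4 = -4
y_5 = S_4(1) = -5
t_q=23/4 is in segment 3 (τ=3/4); S_3(τ)=-10463/3904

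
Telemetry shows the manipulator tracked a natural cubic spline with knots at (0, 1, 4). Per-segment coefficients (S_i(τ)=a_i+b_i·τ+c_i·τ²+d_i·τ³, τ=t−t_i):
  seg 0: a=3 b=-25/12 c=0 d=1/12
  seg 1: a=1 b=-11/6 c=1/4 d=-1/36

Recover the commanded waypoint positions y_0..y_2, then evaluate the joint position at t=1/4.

y_0=3 y_1=1 y_2=-3
S(1/4) = 635/256

y_0 = S_0(0) = a_0 = 3
y_1 = S_1(0) = a_1 = 1
y_2 = S_1(3) = -3
t_q=1/4 is in segment 0 (τ=1/4); S_0(τ)=635/256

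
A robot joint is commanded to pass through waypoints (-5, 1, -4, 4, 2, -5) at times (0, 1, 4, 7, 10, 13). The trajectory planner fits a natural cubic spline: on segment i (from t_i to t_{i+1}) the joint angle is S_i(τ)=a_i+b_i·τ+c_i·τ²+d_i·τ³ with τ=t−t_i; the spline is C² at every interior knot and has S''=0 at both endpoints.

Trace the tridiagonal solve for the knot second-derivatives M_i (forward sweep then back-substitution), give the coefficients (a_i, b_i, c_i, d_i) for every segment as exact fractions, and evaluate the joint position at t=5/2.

Δ: Δ0=6, Δ1=-5/3, Δ2=8/3, Δ3=-2/3, Δ4=-7/3
row 1: diag=8, rhs=-46; c'=3/8, d'=-23/4
row 2: denom=12−3·3/8=87/8; d'=(26−3·-23/4)/(87/8)=346/87
row 3: denom=12−3·8/29=324/29; d'=(-20−3·346/87)/(324/29)=-463/162
row 4: denom=12−3·29/108=403/36; d'=(-10−3·-463/162)/(403/36)=-154/1209
back: M4=-154/1209
back: M3=-463/162−29/108·-154/1209=-1138/403
back: M2=346/87−8/29·-1138/403=5750/1209
back: M1=-23/4−3/8·5750/1209=-3036/403
M: M0=0, M1=-3036/403, M2=5750/1209, M3=-1138/403, M4=-154/1209, M5=0
seg 0: a=-5, c=M0/2=0, d=(M1−M0)/(6·1)=-506/403, b=Δ0−h0·(2M0+M1)/6=2924/403
seg 1: a=1, c=M1/2=-1518/403, d=(M2−M1)/(6·3)=7429/10881, b=Δ1−h1·(2M1+M2)/6=1406/403
seg 2: a=-4, c=M2/2=2875/1209, d=(M3−M2)/(6·3)=-4582/10881, b=Δ2−h2·(2M2+M3)/6=-21/31
seg 3: a=4, c=M3/2=-569/403, d=(M4−M3)/(6·3)=1630/10881, b=Δ3−h3·(2M3+M4)/6=895/403
seg 4: a=2, c=M4/2=-77/1209, d=(M5−M4)/(6·3)=77/10881, b=Δ4−h4·(2M4+M5)/6=-889/403
t_q=5/2 → seg 1, τ=3/2; S=1+1406/403·τ+-1518/403·τ²+7429/10881·τ³=201/3224

  seg 0: a=-5 b=2924/403 c=0 d=-506/403
  seg 1: a=1 b=1406/403 c=-1518/403 d=7429/10881
  seg 2: a=-4 b=-21/31 c=2875/1209 d=-4582/10881
  seg 3: a=4 b=895/403 c=-569/403 d=1630/10881
  seg 4: a=2 b=-889/403 c=-77/1209 d=77/10881
S(5/2) = 201/3224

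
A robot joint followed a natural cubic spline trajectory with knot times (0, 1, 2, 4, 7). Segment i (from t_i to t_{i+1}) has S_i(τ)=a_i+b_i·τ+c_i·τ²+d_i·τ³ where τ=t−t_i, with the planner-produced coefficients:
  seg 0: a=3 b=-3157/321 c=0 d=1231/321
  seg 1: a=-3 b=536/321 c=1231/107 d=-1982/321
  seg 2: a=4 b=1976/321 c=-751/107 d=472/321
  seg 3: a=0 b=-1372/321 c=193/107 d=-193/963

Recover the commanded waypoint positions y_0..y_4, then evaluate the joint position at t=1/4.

y_0 = S_0(0) = a_0 = 3
y_1 = S_1(0) = a_1 = -3
y_2 = S_2(0) = a_2 = 4
y_3 = S_3(0) = a_3 = 0
y_4 = S_3(3) = -2
t_q=1/4 is in segment 0 (τ=1/4); S_0(τ)=4117/6848

y_0=3 y_1=-3 y_2=4 y_3=0 y_4=-2
S(1/4) = 4117/6848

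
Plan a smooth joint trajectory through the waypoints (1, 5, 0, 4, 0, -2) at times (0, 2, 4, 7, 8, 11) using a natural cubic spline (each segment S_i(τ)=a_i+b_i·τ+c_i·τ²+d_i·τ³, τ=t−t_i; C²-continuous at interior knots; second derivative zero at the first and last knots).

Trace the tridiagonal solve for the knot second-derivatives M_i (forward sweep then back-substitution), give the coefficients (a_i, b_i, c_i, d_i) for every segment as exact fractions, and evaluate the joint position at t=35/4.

Δ: Δ0=2, Δ1=-5/2, Δ2=4/3, Δ3=-4, Δ4=-2/3
row 1: diag=8, rhs=-27; c'=1/4, d'=-27/8
row 2: denom=10−2·1/4=19/2; d'=(23−2·-27/8)/(19/2)=119/38
row 3: denom=8−3·6/19=134/19; d'=(-32−3·119/38)/(134/19)=-1573/268
row 4: denom=8−1·19/134=1053/134; d'=(20−1·-1573/268)/(1053/134)=2311/702
back: M4=2311/702
back: M3=-1573/268−19/134·2311/702=-2224/351
back: M2=119/38−6/19·-2224/351=1201/234
back: M1=-27/8−1/4·1201/234=-545/117
M: M0=0, M1=-545/117, M2=1201/234, M3=-2224/351, M4=2311/702, M5=0
seg 0: a=1, c=M0/2=0, d=(M1−M0)/(6·2)=-545/1404, b=Δ0−h0·(2M0+M1)/6=1247/351
seg 1: a=5, c=M1/2=-545/234, d=(M2−M1)/(6·2)=2291/2808, b=Δ1−h1·(2M1+M2)/6=-388/351
seg 2: a=0, c=M2/2=1201/468, d=(M3−M2)/(6·3)=-8051/12636, b=Δ2−h2·(2M2+M3)/6=-443/702
seg 3: a=4, c=M3/2=-1112/351, d=(M4−M3)/(6·1)=751/468, b=Δ3−h3·(2M3+M4)/6=-3421/1404
seg 4: a=0, c=M4/2=2311/1404, d=(M5−M4)/(6·3)=-2311/12636, b=Δ4−h4·(2M4+M5)/6=-2779/702
t_q=35/4 → seg 4, τ=3/4; S=0+-2779/702·τ+2311/1404·τ²+-2311/12636·τ³=-21169/9984

  seg 0: a=1 b=1247/351 c=0 d=-545/1404
  seg 1: a=5 b=-388/351 c=-545/234 d=2291/2808
  seg 2: a=0 b=-443/702 c=1201/468 d=-8051/12636
  seg 3: a=4 b=-3421/1404 c=-1112/351 d=751/468
  seg 4: a=0 b=-2779/702 c=2311/1404 d=-2311/12636
S(35/4) = -21169/9984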